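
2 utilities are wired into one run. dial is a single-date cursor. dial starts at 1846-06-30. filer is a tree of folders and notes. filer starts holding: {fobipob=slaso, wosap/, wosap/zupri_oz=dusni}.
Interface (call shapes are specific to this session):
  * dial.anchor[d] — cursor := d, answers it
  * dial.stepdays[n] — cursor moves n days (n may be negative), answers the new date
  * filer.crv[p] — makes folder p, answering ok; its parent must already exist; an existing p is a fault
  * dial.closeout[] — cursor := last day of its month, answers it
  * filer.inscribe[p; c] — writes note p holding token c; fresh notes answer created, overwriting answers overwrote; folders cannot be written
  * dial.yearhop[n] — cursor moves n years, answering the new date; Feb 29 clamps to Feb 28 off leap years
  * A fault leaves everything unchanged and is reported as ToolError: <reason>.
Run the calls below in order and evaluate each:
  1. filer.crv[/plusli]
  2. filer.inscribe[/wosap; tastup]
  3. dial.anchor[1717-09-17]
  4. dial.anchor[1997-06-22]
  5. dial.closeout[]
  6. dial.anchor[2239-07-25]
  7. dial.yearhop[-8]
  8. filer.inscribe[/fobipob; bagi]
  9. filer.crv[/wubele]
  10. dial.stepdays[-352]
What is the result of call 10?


Answer: 2230-08-07

Derivation:
[in] filer.crv /plusli
  ok
[in] filer.inscribe /wosap tastup
  ToolError: is a directory
[in] dial.anchor 1717-09-17
  1717-09-17
[in] dial.anchor 1997-06-22
  1997-06-22
[in] dial.closeout
  1997-06-30
[in] dial.anchor 2239-07-25
  2239-07-25
[in] dial.yearhop -8
  2231-07-25
[in] filer.inscribe /fobipob bagi
  overwrote
[in] filer.crv /wubele
  ok
[in] dial.stepdays -352
  2230-08-07


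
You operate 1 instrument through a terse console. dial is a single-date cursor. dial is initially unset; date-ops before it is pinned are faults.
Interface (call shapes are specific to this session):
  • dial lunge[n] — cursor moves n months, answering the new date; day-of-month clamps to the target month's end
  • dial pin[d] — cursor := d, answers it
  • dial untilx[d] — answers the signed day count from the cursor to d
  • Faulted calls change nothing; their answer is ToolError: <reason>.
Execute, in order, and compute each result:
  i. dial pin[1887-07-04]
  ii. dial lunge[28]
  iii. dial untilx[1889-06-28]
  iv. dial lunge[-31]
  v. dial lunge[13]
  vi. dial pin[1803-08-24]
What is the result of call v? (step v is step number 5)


$ dial pin d=1887-07-04
= 1887-07-04
$ dial lunge n=28
= 1889-11-04
$ dial untilx d=1889-06-28
= -129
$ dial lunge n=-31
= 1887-04-04
$ dial lunge n=13
= 1888-05-04
$ dial pin d=1803-08-24
= 1803-08-24

Answer: 1888-05-04


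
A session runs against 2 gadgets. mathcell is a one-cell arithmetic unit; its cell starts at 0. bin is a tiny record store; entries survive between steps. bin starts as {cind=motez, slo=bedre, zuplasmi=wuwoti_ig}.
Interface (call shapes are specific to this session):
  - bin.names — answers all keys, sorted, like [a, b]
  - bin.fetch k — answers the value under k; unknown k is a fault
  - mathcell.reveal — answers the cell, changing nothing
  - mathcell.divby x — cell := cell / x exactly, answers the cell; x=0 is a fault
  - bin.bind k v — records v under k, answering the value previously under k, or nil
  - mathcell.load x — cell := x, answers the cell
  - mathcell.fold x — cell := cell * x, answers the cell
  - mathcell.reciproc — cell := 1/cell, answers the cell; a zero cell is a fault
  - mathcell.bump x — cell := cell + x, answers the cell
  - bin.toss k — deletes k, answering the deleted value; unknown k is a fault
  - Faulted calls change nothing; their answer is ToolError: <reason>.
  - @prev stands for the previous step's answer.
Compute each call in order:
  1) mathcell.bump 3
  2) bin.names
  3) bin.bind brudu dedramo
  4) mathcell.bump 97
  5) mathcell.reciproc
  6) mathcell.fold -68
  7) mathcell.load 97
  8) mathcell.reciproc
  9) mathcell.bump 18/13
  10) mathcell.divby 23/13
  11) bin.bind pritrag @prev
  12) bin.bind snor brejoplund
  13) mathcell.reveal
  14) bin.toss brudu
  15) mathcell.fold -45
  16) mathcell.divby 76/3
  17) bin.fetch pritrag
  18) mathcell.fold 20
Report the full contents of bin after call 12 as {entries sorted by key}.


Answer: {brudu=dedramo, cind=motez, pritrag=1759/2231, slo=bedre, snor=brejoplund, zuplasmi=wuwoti_ig}

Derivation:
% mathcell.bump x→3
:: 3
% bin.names
:: [cind, slo, zuplasmi]
% bin.bind k→brudu v→dedramo
:: nil
% mathcell.bump x→97
:: 100
% mathcell.reciproc
:: 1/100
% mathcell.fold x→-68
:: -17/25
% mathcell.load x→97
:: 97
% mathcell.reciproc
:: 1/97
% mathcell.bump x→18/13
:: 1759/1261
% mathcell.divby x→23/13
:: 1759/2231
% bin.bind k→pritrag v→@prev
:: nil
% bin.bind k→snor v→brejoplund
:: nil
% mathcell.reveal
:: 1759/2231
% bin.toss k→brudu
:: dedramo
% mathcell.fold x→-45
:: -79155/2231
% mathcell.divby x→76/3
:: -237465/169556
% bin.fetch k→pritrag
:: 1759/2231
% mathcell.fold x→20
:: -1187325/42389


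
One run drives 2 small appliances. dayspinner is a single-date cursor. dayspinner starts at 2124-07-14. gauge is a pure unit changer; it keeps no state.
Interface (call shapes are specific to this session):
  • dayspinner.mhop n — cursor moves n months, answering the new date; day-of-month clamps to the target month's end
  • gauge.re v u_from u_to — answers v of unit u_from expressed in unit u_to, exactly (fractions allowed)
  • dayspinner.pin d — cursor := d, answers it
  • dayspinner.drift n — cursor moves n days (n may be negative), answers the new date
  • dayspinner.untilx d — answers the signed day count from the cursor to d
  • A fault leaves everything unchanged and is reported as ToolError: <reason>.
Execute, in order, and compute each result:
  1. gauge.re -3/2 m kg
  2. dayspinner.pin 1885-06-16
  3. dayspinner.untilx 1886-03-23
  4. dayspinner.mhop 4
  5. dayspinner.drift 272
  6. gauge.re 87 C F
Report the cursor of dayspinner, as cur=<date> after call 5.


Answer: cur=1886-07-15

Derivation:
;; gauge.re(-3/2, m, kg) == ToolError: incompatible units
;; dayspinner.pin(1885-06-16) == 1885-06-16
;; dayspinner.untilx(1886-03-23) == 280
;; dayspinner.mhop(4) == 1885-10-16
;; dayspinner.drift(272) == 1886-07-15
;; gauge.re(87, C, F) == 943/5


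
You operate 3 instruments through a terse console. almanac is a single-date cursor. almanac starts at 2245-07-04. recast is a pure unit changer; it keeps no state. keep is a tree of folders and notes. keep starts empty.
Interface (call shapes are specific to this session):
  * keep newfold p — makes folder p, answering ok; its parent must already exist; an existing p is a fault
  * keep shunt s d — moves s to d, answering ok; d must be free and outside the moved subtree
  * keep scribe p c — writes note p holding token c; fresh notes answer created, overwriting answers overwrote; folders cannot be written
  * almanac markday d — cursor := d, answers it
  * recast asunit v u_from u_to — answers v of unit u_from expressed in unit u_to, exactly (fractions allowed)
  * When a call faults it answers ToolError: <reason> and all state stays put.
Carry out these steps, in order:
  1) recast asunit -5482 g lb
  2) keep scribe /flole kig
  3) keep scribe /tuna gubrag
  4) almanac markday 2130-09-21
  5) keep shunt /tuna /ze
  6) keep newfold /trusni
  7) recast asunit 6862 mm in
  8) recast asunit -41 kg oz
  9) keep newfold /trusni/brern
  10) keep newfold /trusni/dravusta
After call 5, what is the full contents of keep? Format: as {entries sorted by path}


→ recast asunit(v='-5482', u_from='g', u_to='lb')
← -548200000/45359237
→ keep scribe(p='/flole', c='kig')
← created
→ keep scribe(p='/tuna', c='gubrag')
← created
→ almanac markday(d='2130-09-21')
← 2130-09-21
→ keep shunt(s='/tuna', d='/ze')
← ok
→ keep newfold(p='/trusni')
← ok
→ recast asunit(v='6862', u_from='mm', u_to='in')
← 34310/127
→ recast asunit(v='-41', u_from='kg', u_to='oz')
← -65600000000/45359237
→ keep newfold(p='/trusni/brern')
← ok
→ keep newfold(p='/trusni/dravusta')
← ok

Answer: {flole=kig, ze=gubrag}


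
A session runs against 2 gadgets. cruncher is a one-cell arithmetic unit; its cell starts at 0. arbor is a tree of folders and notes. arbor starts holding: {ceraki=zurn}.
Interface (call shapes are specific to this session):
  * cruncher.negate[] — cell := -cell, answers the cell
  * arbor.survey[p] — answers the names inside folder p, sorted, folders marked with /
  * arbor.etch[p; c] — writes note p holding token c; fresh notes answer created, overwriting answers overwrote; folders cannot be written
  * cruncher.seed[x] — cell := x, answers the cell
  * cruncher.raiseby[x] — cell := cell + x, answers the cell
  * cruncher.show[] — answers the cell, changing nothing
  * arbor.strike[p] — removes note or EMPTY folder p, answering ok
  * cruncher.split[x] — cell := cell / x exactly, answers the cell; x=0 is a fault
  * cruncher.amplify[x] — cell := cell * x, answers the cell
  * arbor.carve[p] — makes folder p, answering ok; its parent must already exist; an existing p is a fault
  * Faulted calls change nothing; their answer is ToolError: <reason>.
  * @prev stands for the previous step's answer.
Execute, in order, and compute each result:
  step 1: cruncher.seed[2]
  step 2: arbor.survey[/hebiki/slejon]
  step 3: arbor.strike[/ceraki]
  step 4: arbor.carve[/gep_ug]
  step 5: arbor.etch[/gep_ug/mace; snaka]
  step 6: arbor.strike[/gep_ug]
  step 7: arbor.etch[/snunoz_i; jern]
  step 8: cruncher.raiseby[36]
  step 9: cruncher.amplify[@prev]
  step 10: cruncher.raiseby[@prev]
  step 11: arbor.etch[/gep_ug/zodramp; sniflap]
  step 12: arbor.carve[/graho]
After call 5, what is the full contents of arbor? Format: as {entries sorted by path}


Answer: {gep_ug/, gep_ug/mace=snaka}

Derivation:
-- cruncher.seed(x='2') => 2
-- arbor.survey(p='/hebiki/slejon') => ToolError: not found
-- arbor.strike(p='/ceraki') => ok
-- arbor.carve(p='/gep_ug') => ok
-- arbor.etch(p='/gep_ug/mace', c='snaka') => created
-- arbor.strike(p='/gep_ug') => ToolError: not empty
-- arbor.etch(p='/snunoz_i', c='jern') => created
-- cruncher.raiseby(x='36') => 38
-- cruncher.amplify(x='@prev') => 1444
-- cruncher.raiseby(x='@prev') => 2888
-- arbor.etch(p='/gep_ug/zodramp', c='sniflap') => created
-- arbor.carve(p='/graho') => ok


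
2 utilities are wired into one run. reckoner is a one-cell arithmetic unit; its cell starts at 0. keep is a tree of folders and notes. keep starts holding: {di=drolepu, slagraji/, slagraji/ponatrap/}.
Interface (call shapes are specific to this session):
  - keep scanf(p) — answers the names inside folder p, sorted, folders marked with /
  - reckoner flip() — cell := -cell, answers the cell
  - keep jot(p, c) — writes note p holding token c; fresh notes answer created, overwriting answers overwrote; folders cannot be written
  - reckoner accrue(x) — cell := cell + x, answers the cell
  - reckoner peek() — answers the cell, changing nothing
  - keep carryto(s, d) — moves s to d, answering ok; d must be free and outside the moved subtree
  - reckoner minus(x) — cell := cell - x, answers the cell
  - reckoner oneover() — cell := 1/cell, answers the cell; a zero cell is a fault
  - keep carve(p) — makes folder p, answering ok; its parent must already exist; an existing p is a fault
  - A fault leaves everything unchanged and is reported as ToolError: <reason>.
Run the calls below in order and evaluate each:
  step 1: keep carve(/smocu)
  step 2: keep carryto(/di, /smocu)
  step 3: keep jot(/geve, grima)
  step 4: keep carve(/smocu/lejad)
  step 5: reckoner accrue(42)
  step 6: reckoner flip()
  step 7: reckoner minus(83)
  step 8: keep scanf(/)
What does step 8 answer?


Answer: [di, geve, slagraji/, smocu/]

Derivation:
;; keep carve(p='/smocu') => ok
;; keep carryto(s='/di', d='/smocu') => ToolError: exists
;; keep jot(p='/geve', c='grima') => created
;; keep carve(p='/smocu/lejad') => ok
;; reckoner accrue(x='42') => 42
;; reckoner flip() => -42
;; reckoner minus(x='83') => -125
;; keep scanf(p='/') => [di, geve, slagraji/, smocu/]


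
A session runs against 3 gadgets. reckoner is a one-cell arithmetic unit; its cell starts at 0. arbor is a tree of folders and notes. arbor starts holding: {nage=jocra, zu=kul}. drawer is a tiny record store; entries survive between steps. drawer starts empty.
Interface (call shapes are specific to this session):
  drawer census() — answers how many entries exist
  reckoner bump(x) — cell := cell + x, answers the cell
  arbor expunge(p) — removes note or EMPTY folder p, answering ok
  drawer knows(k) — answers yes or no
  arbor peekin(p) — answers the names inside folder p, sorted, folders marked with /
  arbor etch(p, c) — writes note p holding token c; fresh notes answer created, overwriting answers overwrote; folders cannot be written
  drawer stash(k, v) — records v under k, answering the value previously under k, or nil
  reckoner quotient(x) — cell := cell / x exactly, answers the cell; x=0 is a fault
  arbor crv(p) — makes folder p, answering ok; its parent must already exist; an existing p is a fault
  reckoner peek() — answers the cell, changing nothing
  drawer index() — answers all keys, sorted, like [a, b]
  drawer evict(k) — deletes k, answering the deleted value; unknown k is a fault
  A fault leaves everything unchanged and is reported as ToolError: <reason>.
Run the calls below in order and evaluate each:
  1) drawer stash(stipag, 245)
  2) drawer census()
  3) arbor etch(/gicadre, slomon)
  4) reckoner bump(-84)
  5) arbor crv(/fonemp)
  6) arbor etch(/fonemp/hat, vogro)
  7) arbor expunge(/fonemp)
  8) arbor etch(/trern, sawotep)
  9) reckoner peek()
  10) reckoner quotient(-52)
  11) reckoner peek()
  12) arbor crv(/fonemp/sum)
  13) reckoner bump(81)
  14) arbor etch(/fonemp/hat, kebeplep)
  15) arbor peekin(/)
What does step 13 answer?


Answer: 1074/13

Derivation:
Invoking drawer stash with k→stipag, v→245, yielding nil.
I invoke drawer census, and get 1.
Invoking arbor etch with p→/gicadre, c→slomon, which returns created.
Next I call reckoner bump with x→-84, — result: -84.
Invoking arbor crv with p→/fonemp: ok.
I invoke arbor etch with p→/fonemp/hat, c→vogro: created.
I call arbor expunge with p→/fonemp, and get ToolError: not empty.
Now I run arbor etch with p→/trern, c→sawotep, and see created.
I invoke reckoner peek, and see -84.
Now I run reckoner quotient with x→-52, and get 21/13.
I call reckoner peek(), and get 21/13.
Then arbor crv with p→/fonemp/sum, and observe ok.
Calling reckoner bump with x→81, → 1074/13.
Calling arbor etch with p→/fonemp/hat, c→kebeplep, and see overwrote.
Then arbor peekin with p→/, and get [fonemp/, gicadre, nage, trern, zu].


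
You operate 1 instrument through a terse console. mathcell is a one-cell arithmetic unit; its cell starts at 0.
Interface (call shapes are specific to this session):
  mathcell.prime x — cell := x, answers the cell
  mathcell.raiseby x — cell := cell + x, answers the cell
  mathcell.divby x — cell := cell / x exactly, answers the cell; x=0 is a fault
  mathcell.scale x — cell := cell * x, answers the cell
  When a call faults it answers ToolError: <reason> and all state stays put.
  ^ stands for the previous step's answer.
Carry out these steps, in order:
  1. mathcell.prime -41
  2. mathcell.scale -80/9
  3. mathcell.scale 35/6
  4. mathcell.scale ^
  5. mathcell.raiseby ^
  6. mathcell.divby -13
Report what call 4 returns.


! mathcell.prime(x: -41) -> -41
! mathcell.scale(x: -80/9) -> 3280/9
! mathcell.scale(x: 35/6) -> 57400/27
! mathcell.scale(x: ^) -> 3294760000/729
! mathcell.raiseby(x: ^) -> 6589520000/729
! mathcell.divby(x: -13) -> -6589520000/9477

Answer: 3294760000/729


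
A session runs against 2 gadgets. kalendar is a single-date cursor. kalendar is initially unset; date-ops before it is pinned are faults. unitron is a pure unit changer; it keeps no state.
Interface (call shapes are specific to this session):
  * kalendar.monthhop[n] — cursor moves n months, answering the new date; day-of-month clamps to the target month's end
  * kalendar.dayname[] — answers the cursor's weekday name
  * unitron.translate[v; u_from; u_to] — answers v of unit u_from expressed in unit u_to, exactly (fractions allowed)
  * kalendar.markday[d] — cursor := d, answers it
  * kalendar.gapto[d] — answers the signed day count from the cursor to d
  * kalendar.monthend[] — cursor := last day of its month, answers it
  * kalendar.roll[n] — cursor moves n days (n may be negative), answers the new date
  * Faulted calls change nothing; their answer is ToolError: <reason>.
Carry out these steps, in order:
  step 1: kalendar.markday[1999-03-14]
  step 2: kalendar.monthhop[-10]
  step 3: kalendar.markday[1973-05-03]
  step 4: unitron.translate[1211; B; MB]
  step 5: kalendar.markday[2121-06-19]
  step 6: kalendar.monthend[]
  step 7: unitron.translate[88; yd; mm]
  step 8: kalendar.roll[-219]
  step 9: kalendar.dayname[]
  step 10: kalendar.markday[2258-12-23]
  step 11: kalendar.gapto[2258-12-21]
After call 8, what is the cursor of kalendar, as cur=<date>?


// kalendar.markday(d→1999-03-14) == 1999-03-14
// kalendar.monthhop(n→-10) == 1998-05-14
// kalendar.markday(d→1973-05-03) == 1973-05-03
// unitron.translate(v→1211, u_from→B, u_to→MB) == 1211/1000000
// kalendar.markday(d→2121-06-19) == 2121-06-19
// kalendar.monthend() == 2121-06-30
// unitron.translate(v→88, u_from→yd, u_to→mm) == 402336/5
// kalendar.roll(n→-219) == 2120-11-23
// kalendar.dayname() == Saturday
// kalendar.markday(d→2258-12-23) == 2258-12-23
// kalendar.gapto(d→2258-12-21) == -2

Answer: cur=2120-11-23


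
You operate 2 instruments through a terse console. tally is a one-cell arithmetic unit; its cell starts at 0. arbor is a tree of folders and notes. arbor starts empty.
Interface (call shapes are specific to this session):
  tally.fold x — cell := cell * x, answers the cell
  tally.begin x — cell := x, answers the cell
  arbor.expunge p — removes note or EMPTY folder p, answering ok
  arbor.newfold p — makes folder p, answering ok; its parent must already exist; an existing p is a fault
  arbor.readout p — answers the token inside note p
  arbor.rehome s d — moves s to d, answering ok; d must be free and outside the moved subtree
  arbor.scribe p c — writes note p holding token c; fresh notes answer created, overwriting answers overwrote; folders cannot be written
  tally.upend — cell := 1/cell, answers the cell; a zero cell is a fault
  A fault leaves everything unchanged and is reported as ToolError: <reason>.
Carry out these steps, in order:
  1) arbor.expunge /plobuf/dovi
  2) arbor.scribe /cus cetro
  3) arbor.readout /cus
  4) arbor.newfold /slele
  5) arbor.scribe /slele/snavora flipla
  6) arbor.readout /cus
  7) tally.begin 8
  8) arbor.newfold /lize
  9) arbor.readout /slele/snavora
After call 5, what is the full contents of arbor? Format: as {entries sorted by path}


[in] arbor.expunge p=/plobuf/dovi
= ToolError: not found
[in] arbor.scribe p=/cus c=cetro
= created
[in] arbor.readout p=/cus
= cetro
[in] arbor.newfold p=/slele
= ok
[in] arbor.scribe p=/slele/snavora c=flipla
= created
[in] arbor.readout p=/cus
= cetro
[in] tally.begin x=8
= 8
[in] arbor.newfold p=/lize
= ok
[in] arbor.readout p=/slele/snavora
= flipla

Answer: {cus=cetro, slele/, slele/snavora=flipla}


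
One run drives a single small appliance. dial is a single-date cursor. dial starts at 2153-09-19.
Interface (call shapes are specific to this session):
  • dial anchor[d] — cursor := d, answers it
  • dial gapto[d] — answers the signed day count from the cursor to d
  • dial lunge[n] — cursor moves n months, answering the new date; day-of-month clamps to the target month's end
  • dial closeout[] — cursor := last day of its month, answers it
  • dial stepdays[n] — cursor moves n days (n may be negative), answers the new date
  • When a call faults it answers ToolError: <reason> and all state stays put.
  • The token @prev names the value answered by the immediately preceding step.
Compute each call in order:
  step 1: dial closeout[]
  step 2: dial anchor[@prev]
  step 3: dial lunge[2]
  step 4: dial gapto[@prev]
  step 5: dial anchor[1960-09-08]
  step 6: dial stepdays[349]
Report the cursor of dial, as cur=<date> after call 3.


Do: dial closeout[]
See: 2153-09-30
Do: dial anchor[d: @prev]
See: 2153-09-30
Do: dial lunge[n: 2]
See: 2153-11-30
Do: dial gapto[d: @prev]
See: 0
Do: dial anchor[d: 1960-09-08]
See: 1960-09-08
Do: dial stepdays[n: 349]
See: 1961-08-23

Answer: cur=2153-11-30


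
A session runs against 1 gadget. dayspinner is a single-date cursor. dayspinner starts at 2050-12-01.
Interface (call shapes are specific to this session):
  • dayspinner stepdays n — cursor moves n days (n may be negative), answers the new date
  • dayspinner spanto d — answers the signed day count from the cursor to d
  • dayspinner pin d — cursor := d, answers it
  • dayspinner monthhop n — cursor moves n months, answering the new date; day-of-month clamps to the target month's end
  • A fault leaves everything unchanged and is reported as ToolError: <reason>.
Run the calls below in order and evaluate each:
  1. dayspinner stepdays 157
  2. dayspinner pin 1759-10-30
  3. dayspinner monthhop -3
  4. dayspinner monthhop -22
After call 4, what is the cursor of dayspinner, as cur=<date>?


Answer: cur=1757-09-30

Derivation:
Act: dayspinner stepdays[n=157]
Obs: 2051-05-07
Act: dayspinner pin[d=1759-10-30]
Obs: 1759-10-30
Act: dayspinner monthhop[n=-3]
Obs: 1759-07-30
Act: dayspinner monthhop[n=-22]
Obs: 1757-09-30


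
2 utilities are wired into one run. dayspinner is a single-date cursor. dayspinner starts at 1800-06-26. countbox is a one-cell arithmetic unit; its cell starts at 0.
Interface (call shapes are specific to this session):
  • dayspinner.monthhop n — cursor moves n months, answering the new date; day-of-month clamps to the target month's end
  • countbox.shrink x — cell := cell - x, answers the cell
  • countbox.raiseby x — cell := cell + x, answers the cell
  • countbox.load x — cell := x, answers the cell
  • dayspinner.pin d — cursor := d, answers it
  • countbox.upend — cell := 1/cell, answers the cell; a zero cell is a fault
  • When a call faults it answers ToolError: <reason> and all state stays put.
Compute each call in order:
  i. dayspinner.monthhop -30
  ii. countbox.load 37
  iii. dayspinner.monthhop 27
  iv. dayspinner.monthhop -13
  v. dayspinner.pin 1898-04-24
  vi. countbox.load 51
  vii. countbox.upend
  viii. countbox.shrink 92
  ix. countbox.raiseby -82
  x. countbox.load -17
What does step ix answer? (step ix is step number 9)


Answer: -8873/51

Derivation:
! dayspinner.monthhop(n=-30) == 1797-12-26
! countbox.load(x=37) == 37
! dayspinner.monthhop(n=27) == 1800-03-26
! dayspinner.monthhop(n=-13) == 1799-02-26
! dayspinner.pin(d=1898-04-24) == 1898-04-24
! countbox.load(x=51) == 51
! countbox.upend() == 1/51
! countbox.shrink(x=92) == -4691/51
! countbox.raiseby(x=-82) == -8873/51
! countbox.load(x=-17) == -17


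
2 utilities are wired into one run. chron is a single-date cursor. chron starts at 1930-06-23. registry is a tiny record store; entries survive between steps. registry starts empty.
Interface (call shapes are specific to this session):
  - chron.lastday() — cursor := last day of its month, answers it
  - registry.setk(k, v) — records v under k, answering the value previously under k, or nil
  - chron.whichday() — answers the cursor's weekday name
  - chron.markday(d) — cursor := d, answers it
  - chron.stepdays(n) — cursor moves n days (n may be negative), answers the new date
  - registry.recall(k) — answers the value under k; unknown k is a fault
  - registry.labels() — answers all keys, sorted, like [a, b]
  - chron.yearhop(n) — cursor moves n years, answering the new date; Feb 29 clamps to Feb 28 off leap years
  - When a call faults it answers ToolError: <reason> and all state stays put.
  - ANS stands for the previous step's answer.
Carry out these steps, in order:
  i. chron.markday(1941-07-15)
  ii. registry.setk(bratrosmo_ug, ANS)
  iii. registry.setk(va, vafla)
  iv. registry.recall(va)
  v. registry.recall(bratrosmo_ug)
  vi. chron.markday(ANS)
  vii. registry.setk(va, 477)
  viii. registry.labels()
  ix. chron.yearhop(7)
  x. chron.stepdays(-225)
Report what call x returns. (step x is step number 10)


# 1. chron.markday(d→1941-07-15) ~> 1941-07-15
# 2. registry.setk(k→bratrosmo_ug, v→ANS) ~> nil
# 3. registry.setk(k→va, v→vafla) ~> nil
# 4. registry.recall(k→va) ~> vafla
# 5. registry.recall(k→bratrosmo_ug) ~> 1941-07-15
# 6. chron.markday(d→ANS) ~> 1941-07-15
# 7. registry.setk(k→va, v→477) ~> vafla
# 8. registry.labels() ~> [bratrosmo_ug, va]
# 9. chron.yearhop(n→7) ~> 1948-07-15
# 10. chron.stepdays(n→-225) ~> 1947-12-03

Answer: 1947-12-03


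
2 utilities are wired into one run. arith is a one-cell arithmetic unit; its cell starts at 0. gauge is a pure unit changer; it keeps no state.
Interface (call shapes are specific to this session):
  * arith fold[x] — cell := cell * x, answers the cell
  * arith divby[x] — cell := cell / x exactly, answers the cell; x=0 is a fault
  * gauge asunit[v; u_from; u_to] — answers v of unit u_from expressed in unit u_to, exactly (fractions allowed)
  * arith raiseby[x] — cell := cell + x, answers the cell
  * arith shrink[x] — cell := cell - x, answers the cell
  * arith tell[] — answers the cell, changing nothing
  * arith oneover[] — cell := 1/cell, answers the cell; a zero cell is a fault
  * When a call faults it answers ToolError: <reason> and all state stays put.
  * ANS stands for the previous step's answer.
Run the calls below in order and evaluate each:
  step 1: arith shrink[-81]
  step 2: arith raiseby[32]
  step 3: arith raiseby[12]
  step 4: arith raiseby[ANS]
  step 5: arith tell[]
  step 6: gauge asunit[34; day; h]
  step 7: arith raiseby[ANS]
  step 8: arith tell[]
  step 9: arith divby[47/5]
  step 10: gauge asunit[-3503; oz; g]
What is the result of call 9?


Answer: 5330/47

Derivation:
% 1. arith shrink(x: -81) == 81
% 2. arith raiseby(x: 32) == 113
% 3. arith raiseby(x: 12) == 125
% 4. arith raiseby(x: ANS) == 250
% 5. arith tell() == 250
% 6. gauge asunit(v: 34, u_from: day, u_to: h) == 816
% 7. arith raiseby(x: ANS) == 1066
% 8. arith tell() == 1066
% 9. arith divby(x: 47/5) == 5330/47
% 10. gauge asunit(v: -3503, u_from: oz, u_to: g) == -158893407211/1600000


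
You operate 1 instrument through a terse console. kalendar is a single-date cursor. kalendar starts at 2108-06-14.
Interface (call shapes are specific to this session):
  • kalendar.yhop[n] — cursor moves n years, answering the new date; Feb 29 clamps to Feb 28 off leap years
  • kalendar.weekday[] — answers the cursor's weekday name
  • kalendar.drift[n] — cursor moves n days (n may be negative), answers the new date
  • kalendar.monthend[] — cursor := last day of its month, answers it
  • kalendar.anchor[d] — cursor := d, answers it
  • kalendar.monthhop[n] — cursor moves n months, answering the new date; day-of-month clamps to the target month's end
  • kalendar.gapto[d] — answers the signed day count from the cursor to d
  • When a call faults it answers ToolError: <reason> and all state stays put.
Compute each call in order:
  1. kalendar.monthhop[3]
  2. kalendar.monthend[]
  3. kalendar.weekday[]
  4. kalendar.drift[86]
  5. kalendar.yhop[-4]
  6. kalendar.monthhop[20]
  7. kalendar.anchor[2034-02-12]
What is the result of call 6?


Do: kalendar.monthhop[3]
See: 2108-09-14
Do: kalendar.monthend[]
See: 2108-09-30
Do: kalendar.weekday[]
See: Sunday
Do: kalendar.drift[86]
See: 2108-12-25
Do: kalendar.yhop[-4]
See: 2104-12-25
Do: kalendar.monthhop[20]
See: 2106-08-25
Do: kalendar.anchor[2034-02-12]
See: 2034-02-12

Answer: 2106-08-25


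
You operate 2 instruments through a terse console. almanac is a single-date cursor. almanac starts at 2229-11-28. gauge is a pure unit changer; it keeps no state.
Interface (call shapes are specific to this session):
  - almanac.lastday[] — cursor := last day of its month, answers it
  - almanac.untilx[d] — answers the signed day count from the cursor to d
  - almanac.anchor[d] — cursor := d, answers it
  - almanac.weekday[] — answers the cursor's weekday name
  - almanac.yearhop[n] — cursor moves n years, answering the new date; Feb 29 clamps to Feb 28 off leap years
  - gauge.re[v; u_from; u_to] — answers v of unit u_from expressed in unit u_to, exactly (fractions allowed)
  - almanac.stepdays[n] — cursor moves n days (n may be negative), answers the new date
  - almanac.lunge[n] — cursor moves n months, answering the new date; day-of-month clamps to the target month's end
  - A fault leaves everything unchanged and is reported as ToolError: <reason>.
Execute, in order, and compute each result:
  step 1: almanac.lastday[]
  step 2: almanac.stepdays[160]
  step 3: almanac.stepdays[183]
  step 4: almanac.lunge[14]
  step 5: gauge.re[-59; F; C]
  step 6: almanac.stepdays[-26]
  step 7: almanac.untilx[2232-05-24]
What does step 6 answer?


Answer: 2231-12-13

Derivation:
~$ lastday
  2229-11-30
~$ stepdays n: 160
  2230-05-09
~$ stepdays n: 183
  2230-11-08
~$ lunge n: 14
  2232-01-08
~$ re v: -59 u_from: F u_to: C
  -455/9
~$ stepdays n: -26
  2231-12-13
~$ untilx d: 2232-05-24
  163


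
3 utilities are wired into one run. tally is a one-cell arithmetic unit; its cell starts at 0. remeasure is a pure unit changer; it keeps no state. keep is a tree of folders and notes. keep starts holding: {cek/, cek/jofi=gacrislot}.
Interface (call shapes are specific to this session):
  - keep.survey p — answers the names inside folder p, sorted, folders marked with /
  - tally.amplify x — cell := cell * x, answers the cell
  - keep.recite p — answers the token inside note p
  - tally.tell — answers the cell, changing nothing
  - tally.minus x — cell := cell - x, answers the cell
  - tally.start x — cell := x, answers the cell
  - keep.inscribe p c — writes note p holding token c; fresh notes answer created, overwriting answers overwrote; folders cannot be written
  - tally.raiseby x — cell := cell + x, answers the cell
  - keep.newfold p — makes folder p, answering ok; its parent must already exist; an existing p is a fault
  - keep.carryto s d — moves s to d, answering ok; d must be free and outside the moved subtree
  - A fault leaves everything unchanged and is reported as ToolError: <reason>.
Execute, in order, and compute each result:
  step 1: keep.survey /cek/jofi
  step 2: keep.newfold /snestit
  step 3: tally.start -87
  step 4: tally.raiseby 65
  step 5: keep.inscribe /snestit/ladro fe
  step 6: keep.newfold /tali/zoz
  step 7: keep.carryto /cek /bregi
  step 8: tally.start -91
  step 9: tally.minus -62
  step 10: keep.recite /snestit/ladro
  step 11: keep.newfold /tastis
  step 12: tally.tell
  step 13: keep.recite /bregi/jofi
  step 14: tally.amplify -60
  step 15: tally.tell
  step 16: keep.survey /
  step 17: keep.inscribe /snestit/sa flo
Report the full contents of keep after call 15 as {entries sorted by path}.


I invoke keep.survey with p: /cek/jofi: ToolError: not a directory.
Next I call keep.newfold with p: /snestit, and get ok.
Then tally.start with x: -87, — result: -87.
I invoke tally.raiseby with x: 65, → -22.
Calling keep.inscribe with p: /snestit/ladro, c: fe, yielding created.
I invoke keep.newfold with p: /tali/zoz, and see ToolError: no parent.
I call keep.carryto with s: /cek, d: /bregi, yielding ok.
I invoke tally.start with x: -91, and observe -91.
I use tally.minus with x: -62, → -29.
I call keep.recite with p: /snestit/ladro, and observe fe.
I try keep.newfold with p: /tastis, giving ok.
Next I call tally.tell(), and get -29.
Using keep.recite with p: /bregi/jofi, — result: gacrislot.
Now I run tally.amplify with x: -60, → 1740.
I try tally.tell, and get 1740.
Calling keep.survey with p: /, which returns [bregi/, snestit/, tastis/].
I try keep.inscribe with p: /snestit/sa, c: flo, and observe created.

Answer: {bregi/, bregi/jofi=gacrislot, snestit/, snestit/ladro=fe, tastis/}


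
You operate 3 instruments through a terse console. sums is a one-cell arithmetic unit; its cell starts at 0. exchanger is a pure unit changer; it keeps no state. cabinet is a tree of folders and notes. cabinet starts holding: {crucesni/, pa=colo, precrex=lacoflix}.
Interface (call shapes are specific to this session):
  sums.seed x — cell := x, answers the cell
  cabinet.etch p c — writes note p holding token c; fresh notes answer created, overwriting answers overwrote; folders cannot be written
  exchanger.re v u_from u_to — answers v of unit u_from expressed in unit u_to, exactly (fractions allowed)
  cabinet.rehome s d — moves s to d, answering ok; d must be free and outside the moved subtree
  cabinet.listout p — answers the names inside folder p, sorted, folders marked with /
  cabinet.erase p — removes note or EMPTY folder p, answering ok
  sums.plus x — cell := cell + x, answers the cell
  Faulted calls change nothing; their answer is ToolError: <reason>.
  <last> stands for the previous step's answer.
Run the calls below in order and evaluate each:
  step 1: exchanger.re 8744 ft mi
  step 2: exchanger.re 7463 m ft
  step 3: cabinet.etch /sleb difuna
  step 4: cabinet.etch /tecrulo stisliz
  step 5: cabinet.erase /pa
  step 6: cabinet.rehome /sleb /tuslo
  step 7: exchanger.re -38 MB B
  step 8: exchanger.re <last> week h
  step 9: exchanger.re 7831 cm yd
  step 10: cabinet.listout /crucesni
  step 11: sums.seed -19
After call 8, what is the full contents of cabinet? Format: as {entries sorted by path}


Answer: {crucesni/, precrex=lacoflix, tecrulo=stisliz, tuslo=difuna}

Derivation:
Step: re[v→8744; u_from→ft; u_to→mi]
Result: 1093/660
Step: re[v→7463; u_from→m; u_to→ft]
Result: 9328750/381
Step: etch[p→/sleb; c→difuna]
Result: created
Step: etch[p→/tecrulo; c→stisliz]
Result: created
Step: erase[p→/pa]
Result: ok
Step: rehome[s→/sleb; d→/tuslo]
Result: ok
Step: re[v→-38; u_from→MB; u_to→B]
Result: -38000000
Step: re[v→<last>; u_from→week; u_to→h]
Result: -6384000000
Step: re[v→7831; u_from→cm; u_to→yd]
Result: 195775/2286
Step: listout[p→/crucesni]
Result: []
Step: seed[x→-19]
Result: -19


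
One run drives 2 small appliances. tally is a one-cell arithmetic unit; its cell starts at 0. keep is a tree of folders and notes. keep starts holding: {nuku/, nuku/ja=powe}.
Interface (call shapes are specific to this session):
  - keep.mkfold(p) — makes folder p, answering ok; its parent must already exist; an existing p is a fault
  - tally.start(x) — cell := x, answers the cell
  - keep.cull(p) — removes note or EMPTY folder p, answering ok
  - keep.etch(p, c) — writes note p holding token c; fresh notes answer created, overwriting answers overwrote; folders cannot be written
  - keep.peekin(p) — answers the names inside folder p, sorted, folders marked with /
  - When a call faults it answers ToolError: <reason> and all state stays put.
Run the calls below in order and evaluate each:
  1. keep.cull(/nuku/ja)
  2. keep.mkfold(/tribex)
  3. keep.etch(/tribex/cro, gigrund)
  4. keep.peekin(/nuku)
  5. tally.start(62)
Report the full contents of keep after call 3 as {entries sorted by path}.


-> cull(p→/nuku/ja)
<- ok
-> mkfold(p→/tribex)
<- ok
-> etch(p→/tribex/cro, c→gigrund)
<- created
-> peekin(p→/nuku)
<- []
-> start(x→62)
<- 62

Answer: {nuku/, tribex/, tribex/cro=gigrund}


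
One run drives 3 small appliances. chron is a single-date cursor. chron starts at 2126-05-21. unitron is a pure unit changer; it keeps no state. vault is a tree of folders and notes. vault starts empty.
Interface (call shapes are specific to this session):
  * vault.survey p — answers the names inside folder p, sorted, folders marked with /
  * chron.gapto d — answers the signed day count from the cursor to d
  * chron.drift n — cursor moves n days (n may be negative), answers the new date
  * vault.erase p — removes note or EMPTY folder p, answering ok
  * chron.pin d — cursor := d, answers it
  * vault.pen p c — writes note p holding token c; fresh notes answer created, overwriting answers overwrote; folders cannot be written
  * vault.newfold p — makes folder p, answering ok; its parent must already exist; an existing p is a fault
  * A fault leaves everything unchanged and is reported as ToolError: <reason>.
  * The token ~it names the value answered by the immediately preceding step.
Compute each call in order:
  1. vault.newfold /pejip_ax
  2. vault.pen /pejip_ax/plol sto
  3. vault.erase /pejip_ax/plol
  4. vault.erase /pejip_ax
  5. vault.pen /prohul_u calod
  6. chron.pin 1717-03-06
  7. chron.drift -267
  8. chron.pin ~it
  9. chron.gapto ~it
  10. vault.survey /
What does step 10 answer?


Answer: [prohul_u]

Derivation:
>>> newfold /pejip_ax
= ok
>>> pen /pejip_ax/plol sto
= created
>>> erase /pejip_ax/plol
= ok
>>> erase /pejip_ax
= ok
>>> pen /prohul_u calod
= created
>>> pin 1717-03-06
= 1717-03-06
>>> drift -267
= 1716-06-12
>>> pin ~it
= 1716-06-12
>>> gapto ~it
= 0
>>> survey /
= [prohul_u]


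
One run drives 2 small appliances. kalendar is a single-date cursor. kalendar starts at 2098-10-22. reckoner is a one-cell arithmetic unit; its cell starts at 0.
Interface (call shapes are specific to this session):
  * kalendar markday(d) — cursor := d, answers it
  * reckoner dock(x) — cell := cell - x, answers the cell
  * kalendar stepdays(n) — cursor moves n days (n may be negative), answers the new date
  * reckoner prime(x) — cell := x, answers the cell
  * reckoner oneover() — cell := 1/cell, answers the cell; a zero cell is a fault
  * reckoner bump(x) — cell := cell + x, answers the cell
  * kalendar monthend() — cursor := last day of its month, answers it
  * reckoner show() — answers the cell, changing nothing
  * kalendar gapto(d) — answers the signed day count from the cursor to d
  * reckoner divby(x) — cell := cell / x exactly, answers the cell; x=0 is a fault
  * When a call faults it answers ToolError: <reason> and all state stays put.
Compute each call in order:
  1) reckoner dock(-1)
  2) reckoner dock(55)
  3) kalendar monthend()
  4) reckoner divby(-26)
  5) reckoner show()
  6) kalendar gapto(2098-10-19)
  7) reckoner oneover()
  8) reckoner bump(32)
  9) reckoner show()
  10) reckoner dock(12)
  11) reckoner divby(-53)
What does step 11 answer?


Answer: -553/1431

Derivation:
Using reckoner dock with x→-1, yielding 1.
Next I call reckoner dock with x→55, which returns -54.
I call kalendar monthend(), which returns 2098-10-31.
Calling reckoner divby with x→-26: 27/13.
Next I call reckoner show, — result: 27/13.
Next I call kalendar gapto with d→2098-10-19, giving -12.
Using reckoner oneover(), and get 13/27.
I invoke reckoner bump with x→32, and see 877/27.
I run reckoner show, and observe 877/27.
Then reckoner dock with x→12, → 553/27.
I run reckoner divby with x→-53, giving -553/1431.


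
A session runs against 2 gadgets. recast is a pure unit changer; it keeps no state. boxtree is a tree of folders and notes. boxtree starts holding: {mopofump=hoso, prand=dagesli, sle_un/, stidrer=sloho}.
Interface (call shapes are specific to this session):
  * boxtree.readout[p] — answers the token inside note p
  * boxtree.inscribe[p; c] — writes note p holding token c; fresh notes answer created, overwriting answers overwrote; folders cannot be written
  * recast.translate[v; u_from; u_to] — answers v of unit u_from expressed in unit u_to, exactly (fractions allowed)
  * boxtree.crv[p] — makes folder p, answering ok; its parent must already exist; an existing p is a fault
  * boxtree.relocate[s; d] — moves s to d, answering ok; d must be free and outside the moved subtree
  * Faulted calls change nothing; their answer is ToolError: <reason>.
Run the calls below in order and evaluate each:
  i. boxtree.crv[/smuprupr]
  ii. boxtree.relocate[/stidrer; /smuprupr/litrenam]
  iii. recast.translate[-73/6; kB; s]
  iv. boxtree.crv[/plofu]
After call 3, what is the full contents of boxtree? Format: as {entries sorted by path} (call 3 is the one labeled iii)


Calling crv on /smuprupr, which returns ok.
Now I run relocate on /stidrer, /smuprupr/litrenam, — result: ok.
Calling translate on -73/6, kB, s, — result: ToolError: incompatible units.
I try crv on /plofu, yielding ok.

Answer: {mopofump=hoso, prand=dagesli, sle_un/, smuprupr/, smuprupr/litrenam=sloho}
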